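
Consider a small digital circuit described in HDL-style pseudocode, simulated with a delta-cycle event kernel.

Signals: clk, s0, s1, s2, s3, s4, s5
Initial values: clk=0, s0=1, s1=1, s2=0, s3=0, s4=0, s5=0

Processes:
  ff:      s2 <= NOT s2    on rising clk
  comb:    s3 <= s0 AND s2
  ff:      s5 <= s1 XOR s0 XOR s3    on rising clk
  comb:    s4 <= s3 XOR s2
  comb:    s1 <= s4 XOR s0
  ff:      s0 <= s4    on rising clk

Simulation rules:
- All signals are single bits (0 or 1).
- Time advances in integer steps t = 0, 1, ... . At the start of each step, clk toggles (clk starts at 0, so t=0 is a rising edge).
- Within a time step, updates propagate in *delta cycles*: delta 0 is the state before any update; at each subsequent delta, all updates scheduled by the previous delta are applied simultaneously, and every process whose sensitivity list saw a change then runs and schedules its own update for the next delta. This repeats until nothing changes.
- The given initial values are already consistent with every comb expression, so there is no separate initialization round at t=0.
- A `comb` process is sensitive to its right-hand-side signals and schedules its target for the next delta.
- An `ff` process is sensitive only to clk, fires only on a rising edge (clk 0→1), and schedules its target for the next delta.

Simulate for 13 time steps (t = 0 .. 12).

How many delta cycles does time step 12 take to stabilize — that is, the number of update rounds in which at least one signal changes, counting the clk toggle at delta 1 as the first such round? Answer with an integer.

[bits: s0,s5,s2,s4,s1,s3,clk]
t=0: Δ0=1000100 Δ1=1000101 Δ2=0010101 Δ3=0011001 Δ4=0011101 | 4Δ
t=1: Δ0=0011101 Δ1=0011100 | 1Δ
t=2: Δ0=0011100 Δ1=0011101 Δ2=1101101 Δ3=1100001 Δ4=1100101 | 4Δ
t=3: Δ0=1100101 Δ1=1100100 | 1Δ
t=4: Δ0=1100100 Δ1=1100101 Δ2=0010101 Δ3=0011001 Δ4=0011101 | 4Δ
t=5: Δ0=0011101 Δ1=0011100 | 1Δ
t=6: Δ0=0011100 Δ1=0011101 Δ2=1101101 Δ3=1100001 Δ4=1100101 | 4Δ
t=7: Δ0=1100101 Δ1=1100100 | 1Δ
t=8: Δ0=1100100 Δ1=1100101 Δ2=0010101 Δ3=0011001 Δ4=0011101 | 4Δ
t=9: Δ0=0011101 Δ1=0011100 | 1Δ
t=10: Δ0=0011100 Δ1=0011101 Δ2=1101101 Δ3=1100001 Δ4=1100101 | 4Δ
t=11: Δ0=1100101 Δ1=1100100 | 1Δ
t=12: Δ0=1100100 Δ1=1100101 Δ2=0010101 Δ3=0011001 Δ4=0011101 | 4Δ

4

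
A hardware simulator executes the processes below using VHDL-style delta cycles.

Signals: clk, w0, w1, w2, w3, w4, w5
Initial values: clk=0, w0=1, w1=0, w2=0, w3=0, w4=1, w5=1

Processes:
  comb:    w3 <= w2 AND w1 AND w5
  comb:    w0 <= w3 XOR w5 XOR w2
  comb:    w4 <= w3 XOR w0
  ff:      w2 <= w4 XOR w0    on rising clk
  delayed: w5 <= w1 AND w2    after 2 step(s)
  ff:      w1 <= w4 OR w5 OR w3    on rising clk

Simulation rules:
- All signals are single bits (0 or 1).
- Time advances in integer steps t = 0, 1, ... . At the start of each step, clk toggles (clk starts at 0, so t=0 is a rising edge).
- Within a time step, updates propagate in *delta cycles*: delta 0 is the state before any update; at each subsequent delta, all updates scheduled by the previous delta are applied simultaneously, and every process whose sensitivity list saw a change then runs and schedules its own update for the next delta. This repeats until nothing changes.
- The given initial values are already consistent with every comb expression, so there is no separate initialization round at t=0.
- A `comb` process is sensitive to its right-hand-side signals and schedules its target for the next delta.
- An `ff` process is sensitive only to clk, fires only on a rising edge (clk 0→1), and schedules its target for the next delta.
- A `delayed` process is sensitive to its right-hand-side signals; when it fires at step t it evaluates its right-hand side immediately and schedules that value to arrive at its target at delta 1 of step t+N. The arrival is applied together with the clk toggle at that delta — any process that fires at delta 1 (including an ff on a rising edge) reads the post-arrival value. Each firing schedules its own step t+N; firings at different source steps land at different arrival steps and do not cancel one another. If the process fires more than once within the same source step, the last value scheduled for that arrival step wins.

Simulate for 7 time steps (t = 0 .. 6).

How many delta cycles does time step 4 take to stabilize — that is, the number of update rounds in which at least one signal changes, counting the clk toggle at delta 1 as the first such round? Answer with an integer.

t0.Δ0 w4=1 clk=0 w2=0 w5=1 w0=1 w1=0 w3=0
t0.Δ1 w4=1 clk=1 w2=0 w5=1 w0=1 w1=0 w3=0
t0.Δ2 w4=1 clk=1 w2=0 w5=1 w0=1 w1=1 w3=0
t1.Δ0 w4=1 clk=1 w2=0 w5=1 w0=1 w1=1 w3=0
t1.Δ1 w4=1 clk=0 w2=0 w5=1 w0=1 w1=1 w3=0
t2.Δ0 w4=1 clk=0 w2=0 w5=1 w0=1 w1=1 w3=0
t2.Δ1 w4=1 clk=1 w2=0 w5=0 w0=1 w1=1 w3=0
t2.Δ2 w4=1 clk=1 w2=0 w5=0 w0=0 w1=1 w3=0
t2.Δ3 w4=0 clk=1 w2=0 w5=0 w0=0 w1=1 w3=0
t3.Δ0 w4=0 clk=1 w2=0 w5=0 w0=0 w1=1 w3=0
t3.Δ1 w4=0 clk=0 w2=0 w5=0 w0=0 w1=1 w3=0
t4.Δ0 w4=0 clk=0 w2=0 w5=0 w0=0 w1=1 w3=0
t4.Δ1 w4=0 clk=1 w2=0 w5=0 w0=0 w1=1 w3=0
t4.Δ2 w4=0 clk=1 w2=0 w5=0 w0=0 w1=0 w3=0
t5.Δ0 w4=0 clk=1 w2=0 w5=0 w0=0 w1=0 w3=0
t5.Δ1 w4=0 clk=0 w2=0 w5=0 w0=0 w1=0 w3=0
t6.Δ0 w4=0 clk=0 w2=0 w5=0 w0=0 w1=0 w3=0
t6.Δ1 w4=0 clk=1 w2=0 w5=0 w0=0 w1=0 w3=0

2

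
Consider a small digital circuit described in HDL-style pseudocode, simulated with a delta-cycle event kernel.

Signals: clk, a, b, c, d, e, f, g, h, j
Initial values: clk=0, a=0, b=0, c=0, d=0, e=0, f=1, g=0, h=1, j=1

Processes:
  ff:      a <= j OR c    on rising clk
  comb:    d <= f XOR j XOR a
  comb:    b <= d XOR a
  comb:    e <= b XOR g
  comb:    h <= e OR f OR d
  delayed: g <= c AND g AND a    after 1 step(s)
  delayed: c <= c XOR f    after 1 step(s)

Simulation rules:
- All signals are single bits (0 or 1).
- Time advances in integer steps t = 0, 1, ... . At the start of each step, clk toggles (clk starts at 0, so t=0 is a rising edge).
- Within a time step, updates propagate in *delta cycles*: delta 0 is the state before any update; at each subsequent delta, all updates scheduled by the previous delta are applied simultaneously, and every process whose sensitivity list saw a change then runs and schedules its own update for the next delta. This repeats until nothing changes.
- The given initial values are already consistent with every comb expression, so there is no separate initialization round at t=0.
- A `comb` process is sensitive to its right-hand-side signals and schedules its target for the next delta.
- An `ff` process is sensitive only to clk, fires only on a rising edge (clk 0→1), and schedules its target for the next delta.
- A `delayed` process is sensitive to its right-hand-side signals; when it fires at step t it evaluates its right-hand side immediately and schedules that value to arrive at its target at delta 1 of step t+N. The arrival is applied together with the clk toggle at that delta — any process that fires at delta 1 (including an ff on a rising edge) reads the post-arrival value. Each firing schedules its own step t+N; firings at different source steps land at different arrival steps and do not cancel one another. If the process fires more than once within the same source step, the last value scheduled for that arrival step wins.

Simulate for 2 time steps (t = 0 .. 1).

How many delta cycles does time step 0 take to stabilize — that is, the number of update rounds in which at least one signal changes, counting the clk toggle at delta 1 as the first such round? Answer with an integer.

[bits: b,a,e,g,f,j,clk,d,c,h]
t=0: Δ0=0000110001 Δ1=0000111001 Δ2=0100111001 Δ3=1100111101 Δ4=0110111101 Δ5=0100111101 | 5Δ
t=1: Δ0=0100111101 Δ1=0100110101 | 1Δ

5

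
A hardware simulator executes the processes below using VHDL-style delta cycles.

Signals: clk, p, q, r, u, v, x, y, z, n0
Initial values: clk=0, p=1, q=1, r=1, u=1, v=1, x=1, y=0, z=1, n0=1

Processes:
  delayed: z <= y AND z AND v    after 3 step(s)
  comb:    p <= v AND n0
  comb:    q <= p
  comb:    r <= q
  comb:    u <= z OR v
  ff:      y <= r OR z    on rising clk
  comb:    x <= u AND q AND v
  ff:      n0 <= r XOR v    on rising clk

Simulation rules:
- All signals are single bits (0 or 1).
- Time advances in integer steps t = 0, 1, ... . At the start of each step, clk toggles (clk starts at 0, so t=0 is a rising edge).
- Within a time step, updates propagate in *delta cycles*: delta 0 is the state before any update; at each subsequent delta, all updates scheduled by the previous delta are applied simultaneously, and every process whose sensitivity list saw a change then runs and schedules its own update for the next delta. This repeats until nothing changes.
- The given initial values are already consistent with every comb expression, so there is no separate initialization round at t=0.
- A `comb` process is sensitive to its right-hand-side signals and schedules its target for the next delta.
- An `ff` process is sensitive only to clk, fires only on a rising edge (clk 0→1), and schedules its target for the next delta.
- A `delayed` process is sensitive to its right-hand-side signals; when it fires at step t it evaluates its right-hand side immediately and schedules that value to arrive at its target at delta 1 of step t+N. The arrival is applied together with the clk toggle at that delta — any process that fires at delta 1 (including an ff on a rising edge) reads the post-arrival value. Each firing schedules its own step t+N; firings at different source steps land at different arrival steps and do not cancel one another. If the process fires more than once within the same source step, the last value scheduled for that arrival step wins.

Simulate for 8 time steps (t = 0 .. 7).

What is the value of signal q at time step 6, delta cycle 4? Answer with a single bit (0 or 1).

t0.Δ0 q=1 y=0 r=1 p=1 u=1 x=1 clk=0 z=1 n0=1 v=1
t0.Δ1 q=1 y=0 r=1 p=1 u=1 x=1 clk=1 z=1 n0=1 v=1
t0.Δ2 q=1 y=1 r=1 p=1 u=1 x=1 clk=1 z=1 n0=0 v=1
t0.Δ3 q=1 y=1 r=1 p=0 u=1 x=1 clk=1 z=1 n0=0 v=1
t0.Δ4 q=0 y=1 r=1 p=0 u=1 x=1 clk=1 z=1 n0=0 v=1
t0.Δ5 q=0 y=1 r=0 p=0 u=1 x=0 clk=1 z=1 n0=0 v=1
t1.Δ0 q=0 y=1 r=0 p=0 u=1 x=0 clk=1 z=1 n0=0 v=1
t1.Δ1 q=0 y=1 r=0 p=0 u=1 x=0 clk=0 z=1 n0=0 v=1
t2.Δ0 q=0 y=1 r=0 p=0 u=1 x=0 clk=0 z=1 n0=0 v=1
t2.Δ1 q=0 y=1 r=0 p=0 u=1 x=0 clk=1 z=1 n0=0 v=1
t2.Δ2 q=0 y=1 r=0 p=0 u=1 x=0 clk=1 z=1 n0=1 v=1
t2.Δ3 q=0 y=1 r=0 p=1 u=1 x=0 clk=1 z=1 n0=1 v=1
t2.Δ4 q=1 y=1 r=0 p=1 u=1 x=0 clk=1 z=1 n0=1 v=1
t2.Δ5 q=1 y=1 r=1 p=1 u=1 x=1 clk=1 z=1 n0=1 v=1
t3.Δ0 q=1 y=1 r=1 p=1 u=1 x=1 clk=1 z=1 n0=1 v=1
t3.Δ1 q=1 y=1 r=1 p=1 u=1 x=1 clk=0 z=1 n0=1 v=1
t4.Δ0 q=1 y=1 r=1 p=1 u=1 x=1 clk=0 z=1 n0=1 v=1
t4.Δ1 q=1 y=1 r=1 p=1 u=1 x=1 clk=1 z=1 n0=1 v=1
t4.Δ2 q=1 y=1 r=1 p=1 u=1 x=1 clk=1 z=1 n0=0 v=1
t4.Δ3 q=1 y=1 r=1 p=0 u=1 x=1 clk=1 z=1 n0=0 v=1
t4.Δ4 q=0 y=1 r=1 p=0 u=1 x=1 clk=1 z=1 n0=0 v=1
t4.Δ5 q=0 y=1 r=0 p=0 u=1 x=0 clk=1 z=1 n0=0 v=1
t5.Δ0 q=0 y=1 r=0 p=0 u=1 x=0 clk=1 z=1 n0=0 v=1
t5.Δ1 q=0 y=1 r=0 p=0 u=1 x=0 clk=0 z=1 n0=0 v=1
t6.Δ0 q=0 y=1 r=0 p=0 u=1 x=0 clk=0 z=1 n0=0 v=1
t6.Δ1 q=0 y=1 r=0 p=0 u=1 x=0 clk=1 z=1 n0=0 v=1
t6.Δ2 q=0 y=1 r=0 p=0 u=1 x=0 clk=1 z=1 n0=1 v=1
t6.Δ3 q=0 y=1 r=0 p=1 u=1 x=0 clk=1 z=1 n0=1 v=1
t6.Δ4 q=1 y=1 r=0 p=1 u=1 x=0 clk=1 z=1 n0=1 v=1
t6.Δ5 q=1 y=1 r=1 p=1 u=1 x=1 clk=1 z=1 n0=1 v=1
t7.Δ0 q=1 y=1 r=1 p=1 u=1 x=1 clk=1 z=1 n0=1 v=1
t7.Δ1 q=1 y=1 r=1 p=1 u=1 x=1 clk=0 z=1 n0=1 v=1

1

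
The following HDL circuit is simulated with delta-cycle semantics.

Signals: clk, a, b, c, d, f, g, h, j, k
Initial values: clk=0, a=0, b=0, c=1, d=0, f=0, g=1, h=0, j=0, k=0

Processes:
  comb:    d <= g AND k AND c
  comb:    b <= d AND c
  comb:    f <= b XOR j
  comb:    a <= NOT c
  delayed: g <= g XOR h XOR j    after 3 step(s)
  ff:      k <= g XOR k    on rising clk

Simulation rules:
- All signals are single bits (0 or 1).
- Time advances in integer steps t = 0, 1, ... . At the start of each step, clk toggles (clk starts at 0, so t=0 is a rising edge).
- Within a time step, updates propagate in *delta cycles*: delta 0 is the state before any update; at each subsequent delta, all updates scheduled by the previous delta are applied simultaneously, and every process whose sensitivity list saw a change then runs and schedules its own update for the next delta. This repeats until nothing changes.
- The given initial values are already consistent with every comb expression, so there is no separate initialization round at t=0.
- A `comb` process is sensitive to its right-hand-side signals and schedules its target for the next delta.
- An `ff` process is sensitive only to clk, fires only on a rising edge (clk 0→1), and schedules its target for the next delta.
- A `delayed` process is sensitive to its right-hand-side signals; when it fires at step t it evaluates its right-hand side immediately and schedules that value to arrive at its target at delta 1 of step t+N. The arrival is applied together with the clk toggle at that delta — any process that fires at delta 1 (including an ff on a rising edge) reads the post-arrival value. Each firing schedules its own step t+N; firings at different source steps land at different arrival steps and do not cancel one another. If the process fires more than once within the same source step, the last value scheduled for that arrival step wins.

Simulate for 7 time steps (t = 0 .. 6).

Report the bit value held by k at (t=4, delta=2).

[bits: b,a,j,k,d,f,clk,c,h,g]
t=0: Δ0=0000000101 Δ1=0000001101 Δ2=0001001101 Δ3=0001101101 Δ4=1001101101 Δ5=1001111101 | 5Δ
t=1: Δ0=1001111101 Δ1=1001110101 | 1Δ
t=2: Δ0=1001110101 Δ1=1001111101 Δ2=1000111101 Δ3=1000011101 Δ4=0000011101 Δ5=0000001101 | 5Δ
t=3: Δ0=0000001101 Δ1=0000000101 | 1Δ
t=4: Δ0=0000000101 Δ1=0000001101 Δ2=0001001101 Δ3=0001101101 Δ4=1001101101 Δ5=1001111101 | 5Δ
t=5: Δ0=1001111101 Δ1=1001110101 | 1Δ
t=6: Δ0=1001110101 Δ1=1001111101 Δ2=1000111101 Δ3=1000011101 Δ4=0000011101 Δ5=0000001101 | 5Δ

1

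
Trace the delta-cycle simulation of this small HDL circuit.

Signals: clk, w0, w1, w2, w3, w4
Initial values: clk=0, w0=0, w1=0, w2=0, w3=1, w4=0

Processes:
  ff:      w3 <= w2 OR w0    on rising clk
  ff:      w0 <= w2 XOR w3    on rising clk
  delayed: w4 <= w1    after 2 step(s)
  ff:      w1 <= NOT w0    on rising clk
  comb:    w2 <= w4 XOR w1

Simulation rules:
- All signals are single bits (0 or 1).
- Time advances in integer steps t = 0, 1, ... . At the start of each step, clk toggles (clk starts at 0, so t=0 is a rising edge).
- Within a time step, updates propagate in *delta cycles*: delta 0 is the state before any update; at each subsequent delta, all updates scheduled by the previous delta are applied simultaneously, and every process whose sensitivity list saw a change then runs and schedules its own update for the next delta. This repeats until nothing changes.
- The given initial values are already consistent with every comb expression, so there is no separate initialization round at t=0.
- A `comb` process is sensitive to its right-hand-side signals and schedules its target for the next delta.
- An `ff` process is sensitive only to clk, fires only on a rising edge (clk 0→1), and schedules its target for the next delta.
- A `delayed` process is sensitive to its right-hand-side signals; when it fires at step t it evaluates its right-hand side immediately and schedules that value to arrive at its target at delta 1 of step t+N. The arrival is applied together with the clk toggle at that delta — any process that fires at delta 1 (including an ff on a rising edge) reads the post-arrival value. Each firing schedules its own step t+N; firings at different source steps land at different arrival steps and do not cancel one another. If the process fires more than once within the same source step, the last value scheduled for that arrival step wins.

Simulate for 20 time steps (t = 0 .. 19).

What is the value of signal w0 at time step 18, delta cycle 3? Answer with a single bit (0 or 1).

t0.Δ0 clk=0 w0=0 w2=0 w1=0 w4=0 w3=1
t0.Δ1 clk=1 w0=0 w2=0 w1=0 w4=0 w3=1
t0.Δ2 clk=1 w0=1 w2=0 w1=1 w4=0 w3=0
t0.Δ3 clk=1 w0=1 w2=1 w1=1 w4=0 w3=0
t1.Δ0 clk=1 w0=1 w2=1 w1=1 w4=0 w3=0
t1.Δ1 clk=0 w0=1 w2=1 w1=1 w4=0 w3=0
t2.Δ0 clk=0 w0=1 w2=1 w1=1 w4=0 w3=0
t2.Δ1 clk=1 w0=1 w2=1 w1=1 w4=1 w3=0
t2.Δ2 clk=1 w0=1 w2=0 w1=0 w4=1 w3=1
t2.Δ3 clk=1 w0=1 w2=1 w1=0 w4=1 w3=1
t3.Δ0 clk=1 w0=1 w2=1 w1=0 w4=1 w3=1
t3.Δ1 clk=0 w0=1 w2=1 w1=0 w4=1 w3=1
t4.Δ0 clk=0 w0=1 w2=1 w1=0 w4=1 w3=1
t4.Δ1 clk=1 w0=1 w2=1 w1=0 w4=0 w3=1
t4.Δ2 clk=1 w0=0 w2=0 w1=0 w4=0 w3=1
t5.Δ0 clk=1 w0=0 w2=0 w1=0 w4=0 w3=1
t5.Δ1 clk=0 w0=0 w2=0 w1=0 w4=0 w3=1
t6.Δ0 clk=0 w0=0 w2=0 w1=0 w4=0 w3=1
t6.Δ1 clk=1 w0=0 w2=0 w1=0 w4=0 w3=1
t6.Δ2 clk=1 w0=1 w2=0 w1=1 w4=0 w3=0
t6.Δ3 clk=1 w0=1 w2=1 w1=1 w4=0 w3=0
t7.Δ0 clk=1 w0=1 w2=1 w1=1 w4=0 w3=0
t7.Δ1 clk=0 w0=1 w2=1 w1=1 w4=0 w3=0
t8.Δ0 clk=0 w0=1 w2=1 w1=1 w4=0 w3=0
t8.Δ1 clk=1 w0=1 w2=1 w1=1 w4=1 w3=0
t8.Δ2 clk=1 w0=1 w2=0 w1=0 w4=1 w3=1
t8.Δ3 clk=1 w0=1 w2=1 w1=0 w4=1 w3=1
t9.Δ0 clk=1 w0=1 w2=1 w1=0 w4=1 w3=1
t9.Δ1 clk=0 w0=1 w2=1 w1=0 w4=1 w3=1
t10.Δ0 clk=0 w0=1 w2=1 w1=0 w4=1 w3=1
t10.Δ1 clk=1 w0=1 w2=1 w1=0 w4=0 w3=1
t10.Δ2 clk=1 w0=0 w2=0 w1=0 w4=0 w3=1
t11.Δ0 clk=1 w0=0 w2=0 w1=0 w4=0 w3=1
t11.Δ1 clk=0 w0=0 w2=0 w1=0 w4=0 w3=1
t12.Δ0 clk=0 w0=0 w2=0 w1=0 w4=0 w3=1
t12.Δ1 clk=1 w0=0 w2=0 w1=0 w4=0 w3=1
t12.Δ2 clk=1 w0=1 w2=0 w1=1 w4=0 w3=0
t12.Δ3 clk=1 w0=1 w2=1 w1=1 w4=0 w3=0
t13.Δ0 clk=1 w0=1 w2=1 w1=1 w4=0 w3=0
t13.Δ1 clk=0 w0=1 w2=1 w1=1 w4=0 w3=0
t14.Δ0 clk=0 w0=1 w2=1 w1=1 w4=0 w3=0
t14.Δ1 clk=1 w0=1 w2=1 w1=1 w4=1 w3=0
t14.Δ2 clk=1 w0=1 w2=0 w1=0 w4=1 w3=1
t14.Δ3 clk=1 w0=1 w2=1 w1=0 w4=1 w3=1
t15.Δ0 clk=1 w0=1 w2=1 w1=0 w4=1 w3=1
t15.Δ1 clk=0 w0=1 w2=1 w1=0 w4=1 w3=1
t16.Δ0 clk=0 w0=1 w2=1 w1=0 w4=1 w3=1
t16.Δ1 clk=1 w0=1 w2=1 w1=0 w4=0 w3=1
t16.Δ2 clk=1 w0=0 w2=0 w1=0 w4=0 w3=1
t17.Δ0 clk=1 w0=0 w2=0 w1=0 w4=0 w3=1
t17.Δ1 clk=0 w0=0 w2=0 w1=0 w4=0 w3=1
t18.Δ0 clk=0 w0=0 w2=0 w1=0 w4=0 w3=1
t18.Δ1 clk=1 w0=0 w2=0 w1=0 w4=0 w3=1
t18.Δ2 clk=1 w0=1 w2=0 w1=1 w4=0 w3=0
t18.Δ3 clk=1 w0=1 w2=1 w1=1 w4=0 w3=0
t19.Δ0 clk=1 w0=1 w2=1 w1=1 w4=0 w3=0
t19.Δ1 clk=0 w0=1 w2=1 w1=1 w4=0 w3=0

1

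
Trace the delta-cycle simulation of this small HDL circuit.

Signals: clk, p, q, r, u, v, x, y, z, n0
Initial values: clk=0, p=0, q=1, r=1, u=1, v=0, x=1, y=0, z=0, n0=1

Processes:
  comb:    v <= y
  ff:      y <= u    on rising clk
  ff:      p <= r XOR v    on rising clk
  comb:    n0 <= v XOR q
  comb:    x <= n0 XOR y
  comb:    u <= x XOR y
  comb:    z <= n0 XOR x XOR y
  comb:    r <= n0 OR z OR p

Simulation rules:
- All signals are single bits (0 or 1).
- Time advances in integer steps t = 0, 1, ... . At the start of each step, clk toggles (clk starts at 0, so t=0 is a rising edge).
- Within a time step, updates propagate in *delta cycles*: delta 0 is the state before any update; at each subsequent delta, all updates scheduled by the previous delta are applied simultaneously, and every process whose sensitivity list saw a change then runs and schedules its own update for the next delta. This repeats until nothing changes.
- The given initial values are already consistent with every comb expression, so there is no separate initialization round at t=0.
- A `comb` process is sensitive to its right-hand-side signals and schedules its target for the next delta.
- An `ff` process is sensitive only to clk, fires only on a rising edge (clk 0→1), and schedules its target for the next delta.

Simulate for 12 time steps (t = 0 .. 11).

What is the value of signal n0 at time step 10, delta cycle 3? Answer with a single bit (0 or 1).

[bits: z,v,n0,q,r,x,u,y,clk,p]
t=0: Δ0=0011111000 Δ1=0011111010 Δ2=0011111111 Δ3=1111100111 Δ4=0101101111 Δ5=1101111111 Δ6=0101110111 | 6Δ
t=1: Δ0=0101110111 Δ1=0101110101 | 1Δ
t=2: Δ0=0101110101 Δ1=0101110111 Δ2=0101110010 Δ3=1001001010 Δ4=0011100010 Δ5=1011110010 Δ6=0011111010 | 6Δ
t=3: Δ0=0011111010 Δ1=0011111000 | 1Δ
t=4: Δ0=0011111000 Δ1=0011111010 Δ2=0011111111 Δ3=1111100111 Δ4=0101101111 Δ5=1101111111 Δ6=0101110111 | 6Δ
t=5: Δ0=0101110111 Δ1=0101110101 | 1Δ
t=6: Δ0=0101110101 Δ1=0101110111 Δ2=0101110010 Δ3=1001001010 Δ4=0011100010 Δ5=1011110010 Δ6=0011111010 | 6Δ
t=7: Δ0=0011111010 Δ1=0011111000 | 1Δ
t=8: Δ0=0011111000 Δ1=0011111010 Δ2=0011111111 Δ3=1111100111 Δ4=0101101111 Δ5=1101111111 Δ6=0101110111 | 6Δ
t=9: Δ0=0101110111 Δ1=0101110101 | 1Δ
t=10: Δ0=0101110101 Δ1=0101110111 Δ2=0101110010 Δ3=1001001010 Δ4=0011100010 Δ5=1011110010 Δ6=0011111010 | 6Δ
t=11: Δ0=0011111010 Δ1=0011111000 | 1Δ

0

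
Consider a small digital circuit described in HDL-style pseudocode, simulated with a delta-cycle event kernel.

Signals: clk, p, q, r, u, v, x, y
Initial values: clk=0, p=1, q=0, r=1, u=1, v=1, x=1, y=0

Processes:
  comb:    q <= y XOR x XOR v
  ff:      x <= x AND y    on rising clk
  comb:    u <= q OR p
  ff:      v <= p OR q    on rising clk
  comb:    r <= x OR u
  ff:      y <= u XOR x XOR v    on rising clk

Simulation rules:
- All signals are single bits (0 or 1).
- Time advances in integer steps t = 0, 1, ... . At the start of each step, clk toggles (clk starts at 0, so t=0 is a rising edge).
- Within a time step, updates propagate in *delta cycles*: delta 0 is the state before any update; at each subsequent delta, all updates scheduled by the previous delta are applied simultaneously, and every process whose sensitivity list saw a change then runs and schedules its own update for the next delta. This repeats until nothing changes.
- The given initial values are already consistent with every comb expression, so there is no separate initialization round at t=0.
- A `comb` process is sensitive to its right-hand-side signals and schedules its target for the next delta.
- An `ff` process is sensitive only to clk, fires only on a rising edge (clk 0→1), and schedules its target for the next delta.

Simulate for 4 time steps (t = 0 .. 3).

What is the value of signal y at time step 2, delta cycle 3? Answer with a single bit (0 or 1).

t0.Δ0 q=0 clk=0 r=1 u=1 y=0 v=1 p=1 x=1
t0.Δ1 q=0 clk=1 r=1 u=1 y=0 v=1 p=1 x=1
t0.Δ2 q=0 clk=1 r=1 u=1 y=1 v=1 p=1 x=0
t1.Δ0 q=0 clk=1 r=1 u=1 y=1 v=1 p=1 x=0
t1.Δ1 q=0 clk=0 r=1 u=1 y=1 v=1 p=1 x=0
t2.Δ0 q=0 clk=0 r=1 u=1 y=1 v=1 p=1 x=0
t2.Δ1 q=0 clk=1 r=1 u=1 y=1 v=1 p=1 x=0
t2.Δ2 q=0 clk=1 r=1 u=1 y=0 v=1 p=1 x=0
t2.Δ3 q=1 clk=1 r=1 u=1 y=0 v=1 p=1 x=0
t3.Δ0 q=1 clk=1 r=1 u=1 y=0 v=1 p=1 x=0
t3.Δ1 q=1 clk=0 r=1 u=1 y=0 v=1 p=1 x=0

0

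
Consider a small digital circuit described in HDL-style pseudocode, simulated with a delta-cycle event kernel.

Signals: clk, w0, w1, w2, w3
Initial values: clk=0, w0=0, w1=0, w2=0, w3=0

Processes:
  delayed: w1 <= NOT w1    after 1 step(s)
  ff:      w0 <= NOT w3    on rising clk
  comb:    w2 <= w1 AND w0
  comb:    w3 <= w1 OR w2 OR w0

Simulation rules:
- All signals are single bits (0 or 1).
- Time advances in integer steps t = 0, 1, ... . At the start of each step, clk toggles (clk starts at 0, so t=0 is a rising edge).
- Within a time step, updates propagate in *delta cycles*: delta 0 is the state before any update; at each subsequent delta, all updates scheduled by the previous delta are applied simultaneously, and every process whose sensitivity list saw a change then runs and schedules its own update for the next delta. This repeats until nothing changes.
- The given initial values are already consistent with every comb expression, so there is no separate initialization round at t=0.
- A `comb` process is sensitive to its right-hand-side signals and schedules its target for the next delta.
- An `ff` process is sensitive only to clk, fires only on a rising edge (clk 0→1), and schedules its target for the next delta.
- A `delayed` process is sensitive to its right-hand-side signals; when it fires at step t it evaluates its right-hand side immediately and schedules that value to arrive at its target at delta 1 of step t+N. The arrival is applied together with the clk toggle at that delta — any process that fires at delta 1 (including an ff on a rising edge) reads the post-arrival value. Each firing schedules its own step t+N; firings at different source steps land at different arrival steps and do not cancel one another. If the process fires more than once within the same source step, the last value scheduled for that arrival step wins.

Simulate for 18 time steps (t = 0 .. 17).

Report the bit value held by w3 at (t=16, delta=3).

t0.Δ0 w1=0 w3=0 w0=0 clk=0 w2=0
t0.Δ1 w1=0 w3=0 w0=0 clk=1 w2=0
t0.Δ2 w1=0 w3=0 w0=1 clk=1 w2=0
t0.Δ3 w1=0 w3=1 w0=1 clk=1 w2=0
t1.Δ0 w1=0 w3=1 w0=1 clk=1 w2=0
t1.Δ1 w1=0 w3=1 w0=1 clk=0 w2=0
t2.Δ0 w1=0 w3=1 w0=1 clk=0 w2=0
t2.Δ1 w1=0 w3=1 w0=1 clk=1 w2=0
t2.Δ2 w1=0 w3=1 w0=0 clk=1 w2=0
t2.Δ3 w1=0 w3=0 w0=0 clk=1 w2=0
t3.Δ0 w1=0 w3=0 w0=0 clk=1 w2=0
t3.Δ1 w1=0 w3=0 w0=0 clk=0 w2=0
t4.Δ0 w1=0 w3=0 w0=0 clk=0 w2=0
t4.Δ1 w1=0 w3=0 w0=0 clk=1 w2=0
t4.Δ2 w1=0 w3=0 w0=1 clk=1 w2=0
t4.Δ3 w1=0 w3=1 w0=1 clk=1 w2=0
t5.Δ0 w1=0 w3=1 w0=1 clk=1 w2=0
t5.Δ1 w1=0 w3=1 w0=1 clk=0 w2=0
t6.Δ0 w1=0 w3=1 w0=1 clk=0 w2=0
t6.Δ1 w1=0 w3=1 w0=1 clk=1 w2=0
t6.Δ2 w1=0 w3=1 w0=0 clk=1 w2=0
t6.Δ3 w1=0 w3=0 w0=0 clk=1 w2=0
t7.Δ0 w1=0 w3=0 w0=0 clk=1 w2=0
t7.Δ1 w1=0 w3=0 w0=0 clk=0 w2=0
t8.Δ0 w1=0 w3=0 w0=0 clk=0 w2=0
t8.Δ1 w1=0 w3=0 w0=0 clk=1 w2=0
t8.Δ2 w1=0 w3=0 w0=1 clk=1 w2=0
t8.Δ3 w1=0 w3=1 w0=1 clk=1 w2=0
t9.Δ0 w1=0 w3=1 w0=1 clk=1 w2=0
t9.Δ1 w1=0 w3=1 w0=1 clk=0 w2=0
t10.Δ0 w1=0 w3=1 w0=1 clk=0 w2=0
t10.Δ1 w1=0 w3=1 w0=1 clk=1 w2=0
t10.Δ2 w1=0 w3=1 w0=0 clk=1 w2=0
t10.Δ3 w1=0 w3=0 w0=0 clk=1 w2=0
t11.Δ0 w1=0 w3=0 w0=0 clk=1 w2=0
t11.Δ1 w1=0 w3=0 w0=0 clk=0 w2=0
t12.Δ0 w1=0 w3=0 w0=0 clk=0 w2=0
t12.Δ1 w1=0 w3=0 w0=0 clk=1 w2=0
t12.Δ2 w1=0 w3=0 w0=1 clk=1 w2=0
t12.Δ3 w1=0 w3=1 w0=1 clk=1 w2=0
t13.Δ0 w1=0 w3=1 w0=1 clk=1 w2=0
t13.Δ1 w1=0 w3=1 w0=1 clk=0 w2=0
t14.Δ0 w1=0 w3=1 w0=1 clk=0 w2=0
t14.Δ1 w1=0 w3=1 w0=1 clk=1 w2=0
t14.Δ2 w1=0 w3=1 w0=0 clk=1 w2=0
t14.Δ3 w1=0 w3=0 w0=0 clk=1 w2=0
t15.Δ0 w1=0 w3=0 w0=0 clk=1 w2=0
t15.Δ1 w1=0 w3=0 w0=0 clk=0 w2=0
t16.Δ0 w1=0 w3=0 w0=0 clk=0 w2=0
t16.Δ1 w1=0 w3=0 w0=0 clk=1 w2=0
t16.Δ2 w1=0 w3=0 w0=1 clk=1 w2=0
t16.Δ3 w1=0 w3=1 w0=1 clk=1 w2=0
t17.Δ0 w1=0 w3=1 w0=1 clk=1 w2=0
t17.Δ1 w1=0 w3=1 w0=1 clk=0 w2=0

1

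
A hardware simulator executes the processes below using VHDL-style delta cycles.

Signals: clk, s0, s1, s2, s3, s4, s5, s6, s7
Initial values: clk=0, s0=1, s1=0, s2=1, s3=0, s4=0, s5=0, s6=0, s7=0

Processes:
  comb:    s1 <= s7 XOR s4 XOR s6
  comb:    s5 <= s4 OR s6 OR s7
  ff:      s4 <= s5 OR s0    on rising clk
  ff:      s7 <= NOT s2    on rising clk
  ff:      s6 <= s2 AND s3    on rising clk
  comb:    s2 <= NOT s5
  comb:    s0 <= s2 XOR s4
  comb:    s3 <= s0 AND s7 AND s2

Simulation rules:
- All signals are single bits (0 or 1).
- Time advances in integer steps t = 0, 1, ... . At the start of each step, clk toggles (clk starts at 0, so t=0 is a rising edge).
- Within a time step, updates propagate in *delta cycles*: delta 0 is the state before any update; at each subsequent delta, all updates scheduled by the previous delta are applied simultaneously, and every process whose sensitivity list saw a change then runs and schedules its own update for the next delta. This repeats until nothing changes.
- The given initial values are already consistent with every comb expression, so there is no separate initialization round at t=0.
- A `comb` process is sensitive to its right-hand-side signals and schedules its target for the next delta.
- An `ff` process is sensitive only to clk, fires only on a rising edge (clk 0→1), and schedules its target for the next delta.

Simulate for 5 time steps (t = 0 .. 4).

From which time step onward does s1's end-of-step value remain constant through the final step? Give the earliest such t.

[bits: s7,s2,s4,s6,s0,s1,clk,s5,s3]
t=0: Δ0=010010000 Δ1=010010100 Δ2=011010100 Δ3=011001110 Δ4=001001110 Δ5=001011110 | 5Δ
t=1: Δ0=001011110 Δ1=001011010 | 1Δ
t=2: Δ0=001011010 Δ1=001011110 Δ2=101011110 Δ3=101010110 | 3Δ
t=3: Δ0=101010110 Δ1=101010010 | 1Δ
t=4: Δ0=101010010 Δ1=101010110 | 1Δ

2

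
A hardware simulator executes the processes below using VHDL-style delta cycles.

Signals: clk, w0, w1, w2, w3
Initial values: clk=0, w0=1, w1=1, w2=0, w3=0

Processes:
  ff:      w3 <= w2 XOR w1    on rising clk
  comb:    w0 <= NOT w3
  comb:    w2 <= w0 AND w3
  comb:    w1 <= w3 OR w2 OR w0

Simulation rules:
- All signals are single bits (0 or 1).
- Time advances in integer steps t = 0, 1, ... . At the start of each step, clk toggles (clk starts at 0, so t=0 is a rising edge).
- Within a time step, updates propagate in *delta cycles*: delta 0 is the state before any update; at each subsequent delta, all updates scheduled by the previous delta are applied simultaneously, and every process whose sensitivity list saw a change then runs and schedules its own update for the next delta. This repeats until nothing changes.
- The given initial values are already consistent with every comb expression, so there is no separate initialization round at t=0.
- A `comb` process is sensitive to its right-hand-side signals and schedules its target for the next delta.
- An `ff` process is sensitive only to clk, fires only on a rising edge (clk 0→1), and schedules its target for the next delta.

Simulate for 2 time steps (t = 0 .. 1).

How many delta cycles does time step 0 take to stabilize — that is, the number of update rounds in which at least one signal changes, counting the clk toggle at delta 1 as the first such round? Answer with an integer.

4

t=0 Δ0: w0=1 w1=1 w3=0 clk=0 w2=0
  Δ1: clk:0→1
  Δ2: w3:0→1
  Δ3: w0:1→0, w2:0→1
  Δ4: w2:1→0
  (4Δ to stable)
t=1 Δ0: w0=0 w1=1 w3=1 clk=1 w2=0
  Δ1: clk:1→0
  (1Δ to stable)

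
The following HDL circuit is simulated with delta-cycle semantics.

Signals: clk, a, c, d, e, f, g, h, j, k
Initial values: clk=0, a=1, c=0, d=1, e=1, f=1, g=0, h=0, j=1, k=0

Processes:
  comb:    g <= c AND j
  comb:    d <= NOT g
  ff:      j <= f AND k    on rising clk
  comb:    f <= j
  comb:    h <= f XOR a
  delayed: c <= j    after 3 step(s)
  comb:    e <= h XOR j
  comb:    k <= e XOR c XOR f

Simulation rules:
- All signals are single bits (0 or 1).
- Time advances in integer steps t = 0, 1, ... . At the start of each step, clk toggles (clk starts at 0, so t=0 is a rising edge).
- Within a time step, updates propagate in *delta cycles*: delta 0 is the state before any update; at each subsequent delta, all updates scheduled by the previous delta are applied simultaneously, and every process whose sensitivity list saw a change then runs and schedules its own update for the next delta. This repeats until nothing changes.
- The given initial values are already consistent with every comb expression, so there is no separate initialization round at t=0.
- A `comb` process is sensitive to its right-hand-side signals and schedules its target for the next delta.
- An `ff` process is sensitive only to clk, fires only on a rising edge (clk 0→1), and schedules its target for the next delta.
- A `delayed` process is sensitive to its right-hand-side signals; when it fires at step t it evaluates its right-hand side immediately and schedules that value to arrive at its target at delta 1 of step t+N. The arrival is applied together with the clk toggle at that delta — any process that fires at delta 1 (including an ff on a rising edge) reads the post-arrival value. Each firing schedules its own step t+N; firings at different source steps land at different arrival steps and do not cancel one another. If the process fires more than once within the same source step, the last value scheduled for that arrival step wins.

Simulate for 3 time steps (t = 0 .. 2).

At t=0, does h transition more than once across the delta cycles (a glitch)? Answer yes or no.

no

[bits: d,clk,a,e,f,g,j,k,c,h]
t=0: Δ0=1011101000 Δ1=1111101000 Δ2=1111100000 Δ3=1110000000 Δ4=1110000001 Δ5=1111000001 Δ6=1111000101 | 6Δ
t=1: Δ0=1111000101 Δ1=1011000101 | 1Δ
t=2: Δ0=1011000101 Δ1=1111000101 | 1Δ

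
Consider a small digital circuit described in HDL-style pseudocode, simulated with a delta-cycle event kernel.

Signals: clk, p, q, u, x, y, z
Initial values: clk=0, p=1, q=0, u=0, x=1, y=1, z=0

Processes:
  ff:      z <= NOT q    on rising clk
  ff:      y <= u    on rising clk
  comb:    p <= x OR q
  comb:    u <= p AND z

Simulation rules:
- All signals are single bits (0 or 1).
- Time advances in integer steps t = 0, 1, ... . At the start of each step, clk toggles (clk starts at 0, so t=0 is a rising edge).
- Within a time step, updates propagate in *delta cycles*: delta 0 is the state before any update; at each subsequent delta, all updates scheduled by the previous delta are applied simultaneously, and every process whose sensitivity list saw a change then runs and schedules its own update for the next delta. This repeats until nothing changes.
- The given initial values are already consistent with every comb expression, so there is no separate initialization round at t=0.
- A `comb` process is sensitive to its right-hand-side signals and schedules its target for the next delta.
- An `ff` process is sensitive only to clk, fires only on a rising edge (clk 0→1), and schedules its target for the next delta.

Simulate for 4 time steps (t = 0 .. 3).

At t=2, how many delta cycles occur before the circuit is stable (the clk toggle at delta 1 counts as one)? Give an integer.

2

t=0 Δ0: clk=0 p=1 q=0 y=1 u=0 x=1 z=0
  Δ1: clk:0→1
  Δ2: y:1→0, z:0→1
  Δ3: u:0→1
  (3Δ to stable)
t=1 Δ0: clk=1 p=1 q=0 y=0 u=1 x=1 z=1
  Δ1: clk:1→0
  (1Δ to stable)
t=2 Δ0: clk=0 p=1 q=0 y=0 u=1 x=1 z=1
  Δ1: clk:0→1
  Δ2: y:0→1
  (2Δ to stable)
t=3 Δ0: clk=1 p=1 q=0 y=1 u=1 x=1 z=1
  Δ1: clk:1→0
  (1Δ to stable)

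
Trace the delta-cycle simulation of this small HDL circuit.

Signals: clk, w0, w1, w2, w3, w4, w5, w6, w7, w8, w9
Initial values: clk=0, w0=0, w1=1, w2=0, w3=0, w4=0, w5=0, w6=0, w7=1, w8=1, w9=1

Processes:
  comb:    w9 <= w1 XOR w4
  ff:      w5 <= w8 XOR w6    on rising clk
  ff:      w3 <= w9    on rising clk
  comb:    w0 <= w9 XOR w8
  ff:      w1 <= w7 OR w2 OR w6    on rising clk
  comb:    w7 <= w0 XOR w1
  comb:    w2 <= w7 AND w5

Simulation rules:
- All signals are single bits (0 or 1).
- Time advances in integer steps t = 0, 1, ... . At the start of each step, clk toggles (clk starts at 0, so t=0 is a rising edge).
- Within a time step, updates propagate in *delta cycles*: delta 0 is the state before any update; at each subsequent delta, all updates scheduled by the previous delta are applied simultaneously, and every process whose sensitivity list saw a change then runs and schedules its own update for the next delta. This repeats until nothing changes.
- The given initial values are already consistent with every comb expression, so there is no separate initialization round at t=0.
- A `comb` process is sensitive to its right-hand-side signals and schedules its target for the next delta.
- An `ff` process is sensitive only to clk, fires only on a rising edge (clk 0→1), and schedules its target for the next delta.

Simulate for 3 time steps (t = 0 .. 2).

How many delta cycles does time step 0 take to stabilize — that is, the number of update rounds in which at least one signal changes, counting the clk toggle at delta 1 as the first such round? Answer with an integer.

t=0 Δ0: clk=0 w5=0 w1=1 w7=1 w3=0 w9=1 w6=0 w8=1 w0=0 w2=0 w4=0
  Δ1: clk:0→1
  Δ2: w5:0→1, w3:0→1
  Δ3: w2:0→1
  (3Δ to stable)
t=1 Δ0: clk=1 w5=1 w1=1 w7=1 w3=1 w9=1 w6=0 w8=1 w0=0 w2=1 w4=0
  Δ1: clk:1→0
  (1Δ to stable)
t=2 Δ0: clk=0 w5=1 w1=1 w7=1 w3=1 w9=1 w6=0 w8=1 w0=0 w2=1 w4=0
  Δ1: clk:0→1
  (1Δ to stable)

3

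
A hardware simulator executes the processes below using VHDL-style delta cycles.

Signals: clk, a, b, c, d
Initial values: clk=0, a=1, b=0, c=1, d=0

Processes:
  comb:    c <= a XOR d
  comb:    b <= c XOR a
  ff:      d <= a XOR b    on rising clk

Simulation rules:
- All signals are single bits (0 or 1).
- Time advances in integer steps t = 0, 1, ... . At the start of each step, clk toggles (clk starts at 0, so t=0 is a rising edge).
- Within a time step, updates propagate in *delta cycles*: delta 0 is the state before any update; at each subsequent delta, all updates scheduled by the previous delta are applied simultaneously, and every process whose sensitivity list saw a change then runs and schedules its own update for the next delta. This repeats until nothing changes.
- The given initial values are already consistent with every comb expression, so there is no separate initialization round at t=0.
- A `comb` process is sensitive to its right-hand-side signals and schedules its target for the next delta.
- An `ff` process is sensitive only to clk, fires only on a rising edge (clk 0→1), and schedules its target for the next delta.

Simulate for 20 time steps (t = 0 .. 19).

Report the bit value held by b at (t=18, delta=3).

1

t=0 Δ0: b=0 c=1 d=0 clk=0 a=1
  Δ1: clk:0→1
  Δ2: d:0→1
  Δ3: c:1→0
  Δ4: b:0→1
  (4Δ to stable)
t=1 Δ0: b=1 c=0 d=1 clk=1 a=1
  Δ1: clk:1→0
  (1Δ to stable)
t=2 Δ0: b=1 c=0 d=1 clk=0 a=1
  Δ1: clk:0→1
  Δ2: d:1→0
  Δ3: c:0→1
  Δ4: b:1→0
  (4Δ to stable)
t=3 Δ0: b=0 c=1 d=0 clk=1 a=1
  Δ1: clk:1→0
  (1Δ to stable)
t=4 Δ0: b=0 c=1 d=0 clk=0 a=1
  Δ1: clk:0→1
  Δ2: d:0→1
  Δ3: c:1→0
  Δ4: b:0→1
  (4Δ to stable)
t=5 Δ0: b=1 c=0 d=1 clk=1 a=1
  Δ1: clk:1→0
  (1Δ to stable)
t=6 Δ0: b=1 c=0 d=1 clk=0 a=1
  Δ1: clk:0→1
  Δ2: d:1→0
  Δ3: c:0→1
  Δ4: b:1→0
  (4Δ to stable)
t=7 Δ0: b=0 c=1 d=0 clk=1 a=1
  Δ1: clk:1→0
  (1Δ to stable)
t=8 Δ0: b=0 c=1 d=0 clk=0 a=1
  Δ1: clk:0→1
  Δ2: d:0→1
  Δ3: c:1→0
  Δ4: b:0→1
  (4Δ to stable)
t=9 Δ0: b=1 c=0 d=1 clk=1 a=1
  Δ1: clk:1→0
  (1Δ to stable)
t=10 Δ0: b=1 c=0 d=1 clk=0 a=1
  Δ1: clk:0→1
  Δ2: d:1→0
  Δ3: c:0→1
  Δ4: b:1→0
  (4Δ to stable)
t=11 Δ0: b=0 c=1 d=0 clk=1 a=1
  Δ1: clk:1→0
  (1Δ to stable)
t=12 Δ0: b=0 c=1 d=0 clk=0 a=1
  Δ1: clk:0→1
  Δ2: d:0→1
  Δ3: c:1→0
  Δ4: b:0→1
  (4Δ to stable)
t=13 Δ0: b=1 c=0 d=1 clk=1 a=1
  Δ1: clk:1→0
  (1Δ to stable)
t=14 Δ0: b=1 c=0 d=1 clk=0 a=1
  Δ1: clk:0→1
  Δ2: d:1→0
  Δ3: c:0→1
  Δ4: b:1→0
  (4Δ to stable)
t=15 Δ0: b=0 c=1 d=0 clk=1 a=1
  Δ1: clk:1→0
  (1Δ to stable)
t=16 Δ0: b=0 c=1 d=0 clk=0 a=1
  Δ1: clk:0→1
  Δ2: d:0→1
  Δ3: c:1→0
  Δ4: b:0→1
  (4Δ to stable)
t=17 Δ0: b=1 c=0 d=1 clk=1 a=1
  Δ1: clk:1→0
  (1Δ to stable)
t=18 Δ0: b=1 c=0 d=1 clk=0 a=1
  Δ1: clk:0→1
  Δ2: d:1→0
  Δ3: c:0→1
  Δ4: b:1→0
  (4Δ to stable)
t=19 Δ0: b=0 c=1 d=0 clk=1 a=1
  Δ1: clk:1→0
  (1Δ to stable)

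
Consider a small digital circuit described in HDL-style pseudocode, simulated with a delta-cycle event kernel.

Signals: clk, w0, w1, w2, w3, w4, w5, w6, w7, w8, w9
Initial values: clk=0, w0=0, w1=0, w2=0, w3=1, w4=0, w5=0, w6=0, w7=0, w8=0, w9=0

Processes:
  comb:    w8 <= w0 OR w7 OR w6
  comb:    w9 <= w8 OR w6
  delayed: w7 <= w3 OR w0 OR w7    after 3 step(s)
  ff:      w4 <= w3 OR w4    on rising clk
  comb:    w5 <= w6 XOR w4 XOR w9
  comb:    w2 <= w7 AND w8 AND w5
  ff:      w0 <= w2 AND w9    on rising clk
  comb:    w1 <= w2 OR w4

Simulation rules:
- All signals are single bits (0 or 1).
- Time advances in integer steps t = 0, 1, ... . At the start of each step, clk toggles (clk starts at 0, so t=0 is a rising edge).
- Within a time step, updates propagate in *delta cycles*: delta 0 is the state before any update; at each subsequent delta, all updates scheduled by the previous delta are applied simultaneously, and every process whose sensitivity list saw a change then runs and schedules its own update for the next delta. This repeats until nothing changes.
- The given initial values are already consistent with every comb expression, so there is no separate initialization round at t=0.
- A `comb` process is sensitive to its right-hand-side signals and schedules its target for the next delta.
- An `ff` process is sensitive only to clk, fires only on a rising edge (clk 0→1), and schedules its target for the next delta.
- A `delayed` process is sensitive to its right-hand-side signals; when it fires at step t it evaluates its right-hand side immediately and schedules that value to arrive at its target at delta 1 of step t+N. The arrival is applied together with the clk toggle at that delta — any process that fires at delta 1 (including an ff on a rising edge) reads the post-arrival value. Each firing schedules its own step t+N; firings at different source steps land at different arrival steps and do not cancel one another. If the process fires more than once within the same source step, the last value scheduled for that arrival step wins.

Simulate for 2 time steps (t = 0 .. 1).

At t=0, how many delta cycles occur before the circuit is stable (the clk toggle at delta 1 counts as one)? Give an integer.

3

[bits: w5,w8,w2,w7,w1,clk,w0,w4,w3,w6,w9]
t=0: Δ0=00000000100 Δ1=00000100100 Δ2=00000101100 Δ3=10001101100 | 3Δ
t=1: Δ0=10001101100 Δ1=10001001100 | 1Δ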